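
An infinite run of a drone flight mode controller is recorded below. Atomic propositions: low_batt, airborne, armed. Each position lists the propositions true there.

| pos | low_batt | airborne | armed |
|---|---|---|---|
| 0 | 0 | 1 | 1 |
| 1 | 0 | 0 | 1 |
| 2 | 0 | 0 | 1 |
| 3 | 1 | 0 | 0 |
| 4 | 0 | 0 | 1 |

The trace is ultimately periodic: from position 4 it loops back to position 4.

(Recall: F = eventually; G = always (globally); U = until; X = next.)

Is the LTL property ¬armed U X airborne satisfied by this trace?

Walking from position 0: at position 0, X airborne has not yet held and ¬armed fails, so ¬armed U X airborne is false.

No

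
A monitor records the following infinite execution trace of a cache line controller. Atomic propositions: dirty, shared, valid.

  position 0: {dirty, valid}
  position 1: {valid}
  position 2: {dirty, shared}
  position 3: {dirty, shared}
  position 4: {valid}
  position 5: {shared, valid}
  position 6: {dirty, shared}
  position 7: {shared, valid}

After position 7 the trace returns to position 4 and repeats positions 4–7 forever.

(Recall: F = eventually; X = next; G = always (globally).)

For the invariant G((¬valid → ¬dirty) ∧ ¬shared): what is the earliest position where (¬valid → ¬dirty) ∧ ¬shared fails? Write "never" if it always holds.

Check (¬valid → ¬dirty) ∧ ¬shared at each position in order: 0 ✓, 1 ✓.
At position 2 the labels are {dirty, shared}, so (¬valid → ¬dirty) ∧ ¬shared is false there. This is the first violation.

2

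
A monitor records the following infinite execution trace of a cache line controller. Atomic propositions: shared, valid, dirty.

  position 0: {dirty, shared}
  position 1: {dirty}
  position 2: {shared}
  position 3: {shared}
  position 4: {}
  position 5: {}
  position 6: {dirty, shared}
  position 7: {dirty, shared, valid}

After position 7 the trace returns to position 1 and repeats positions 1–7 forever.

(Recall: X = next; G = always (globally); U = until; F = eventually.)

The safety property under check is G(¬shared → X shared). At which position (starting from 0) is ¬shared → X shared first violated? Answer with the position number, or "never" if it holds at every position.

Check ¬shared → X shared at each position in order: 0 ✓, 1 ✓, 2 ✓, 3 ✓.
At position 4 the labels are {} and the next position 5 has {}, so ¬shared → X shared is false there. This is the first violation.

4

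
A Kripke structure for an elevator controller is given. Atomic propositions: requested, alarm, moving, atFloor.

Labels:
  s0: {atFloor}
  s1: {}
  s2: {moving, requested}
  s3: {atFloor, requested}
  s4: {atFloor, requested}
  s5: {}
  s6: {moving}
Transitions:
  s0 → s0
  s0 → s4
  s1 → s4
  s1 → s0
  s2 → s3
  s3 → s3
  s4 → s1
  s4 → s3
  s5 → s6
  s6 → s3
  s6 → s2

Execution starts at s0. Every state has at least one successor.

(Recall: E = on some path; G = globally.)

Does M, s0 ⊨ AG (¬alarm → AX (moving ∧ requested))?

Violated

States satisfying ¬alarm → AX (moving ∧ requested): ∅.
States satisfying AG (¬alarm → AX (moving ∧ requested)): ∅.
s0 is reachable from s0 and violates ¬alarm → AX (moving ∧ requested), so AG fails at s0.
s0 ∉ Sat(AG (¬alarm → AX (moving ∧ requested))).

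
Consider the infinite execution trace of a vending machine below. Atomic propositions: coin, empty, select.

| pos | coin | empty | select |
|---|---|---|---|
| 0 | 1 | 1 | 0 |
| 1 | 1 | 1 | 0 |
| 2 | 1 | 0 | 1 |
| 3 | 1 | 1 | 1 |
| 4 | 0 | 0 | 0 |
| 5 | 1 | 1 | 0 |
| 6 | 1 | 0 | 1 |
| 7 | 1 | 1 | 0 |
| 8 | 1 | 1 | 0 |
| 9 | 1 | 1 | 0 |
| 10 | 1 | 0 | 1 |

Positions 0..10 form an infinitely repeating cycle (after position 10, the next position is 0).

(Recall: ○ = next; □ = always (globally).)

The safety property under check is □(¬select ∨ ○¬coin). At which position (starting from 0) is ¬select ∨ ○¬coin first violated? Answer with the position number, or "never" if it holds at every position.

Check ¬select ∨ ○¬coin at each position in order: 0 ✓, 1 ✓.
At position 2 the labels are {coin, select} and the next position 3 has {coin, empty, select}, so ¬select ∨ ○¬coin is false there. This is the first violation.

2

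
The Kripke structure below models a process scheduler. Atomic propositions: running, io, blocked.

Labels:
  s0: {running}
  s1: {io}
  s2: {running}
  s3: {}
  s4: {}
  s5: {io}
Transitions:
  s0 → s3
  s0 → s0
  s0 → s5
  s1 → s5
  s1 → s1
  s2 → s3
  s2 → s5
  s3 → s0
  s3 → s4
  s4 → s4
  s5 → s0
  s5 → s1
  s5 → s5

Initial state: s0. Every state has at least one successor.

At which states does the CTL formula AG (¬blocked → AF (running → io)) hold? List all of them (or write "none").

{s4}

States satisfying ¬blocked → AF (running → io): {s1, s2, s3, s4, s5}.
States satisfying AG (¬blocked → AF (running → io)): {s4}.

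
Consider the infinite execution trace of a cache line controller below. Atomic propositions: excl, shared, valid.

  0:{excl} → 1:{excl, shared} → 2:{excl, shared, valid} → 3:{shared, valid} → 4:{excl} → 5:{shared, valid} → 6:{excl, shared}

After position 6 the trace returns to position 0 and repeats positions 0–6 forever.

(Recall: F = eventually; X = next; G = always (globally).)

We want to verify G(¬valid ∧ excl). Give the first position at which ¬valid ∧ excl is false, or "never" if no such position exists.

Check ¬valid ∧ excl at each position in order: 0 ✓, 1 ✓.
At position 2 the labels are {excl, shared, valid}, so ¬valid ∧ excl is false there. This is the first violation.

2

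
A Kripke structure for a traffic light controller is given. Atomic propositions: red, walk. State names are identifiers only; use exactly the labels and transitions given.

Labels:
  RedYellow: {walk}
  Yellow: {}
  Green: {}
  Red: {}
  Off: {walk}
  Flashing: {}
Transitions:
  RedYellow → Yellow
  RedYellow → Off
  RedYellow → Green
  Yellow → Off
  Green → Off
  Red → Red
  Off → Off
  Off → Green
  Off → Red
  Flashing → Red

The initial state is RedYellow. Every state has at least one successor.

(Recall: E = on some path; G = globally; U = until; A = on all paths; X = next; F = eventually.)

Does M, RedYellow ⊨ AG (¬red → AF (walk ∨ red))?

States satisfying ¬red → AF (walk ∨ red): {RedYellow, Yellow, Green, Off}.
States satisfying AG (¬red → AF (walk ∨ red)): ∅.
Red is reachable from RedYellow and violates ¬red → AF (walk ∨ red), so AG fails at RedYellow.
RedYellow ∉ Sat(AG (¬red → AF (walk ∨ red))).

No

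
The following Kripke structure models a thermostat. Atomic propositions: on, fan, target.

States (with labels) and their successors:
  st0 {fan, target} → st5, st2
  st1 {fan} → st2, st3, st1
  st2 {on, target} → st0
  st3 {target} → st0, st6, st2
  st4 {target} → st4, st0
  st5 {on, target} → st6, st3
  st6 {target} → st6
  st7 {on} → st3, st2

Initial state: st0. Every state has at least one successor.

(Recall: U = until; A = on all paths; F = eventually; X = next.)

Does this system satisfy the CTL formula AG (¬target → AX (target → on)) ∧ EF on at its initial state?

Holds

States satisfying ¬target → AX (target → on): {st0, st2, st3, st4, st5, st6}.
States satisfying AG (¬target → AX (target → on)): {st0, st2, st3, st4, st5, st6}.
States satisfying on: {st2, st5, st7}.
States satisfying EF on: {st0, st1, st2, st3, st4, st5, st7}.
States satisfying AG (¬target → AX (target → on)) ∧ EF on: {st0, st2, st3, st4, st5}.
st0 ∈ Sat(AG (¬target → AX (target → on)) ∧ EF on).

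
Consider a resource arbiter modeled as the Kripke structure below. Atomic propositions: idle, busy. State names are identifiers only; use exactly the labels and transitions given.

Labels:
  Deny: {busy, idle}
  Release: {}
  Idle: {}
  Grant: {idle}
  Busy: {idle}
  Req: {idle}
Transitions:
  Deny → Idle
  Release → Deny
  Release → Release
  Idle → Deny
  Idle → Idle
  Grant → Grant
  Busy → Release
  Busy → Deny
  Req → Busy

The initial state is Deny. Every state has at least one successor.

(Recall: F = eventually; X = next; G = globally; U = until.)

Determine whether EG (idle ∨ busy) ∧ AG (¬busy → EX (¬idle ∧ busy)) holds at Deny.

States satisfying idle ∨ busy: {Deny, Grant, Busy, Req}.
States satisfying EG (idle ∨ busy): {Grant}.
States satisfying ¬busy → EX (¬idle ∧ busy): {Deny}.
States satisfying AG (¬busy → EX (¬idle ∧ busy)): ∅.
States satisfying EG (idle ∨ busy) ∧ AG (¬busy → EX (¬idle ∧ busy)): ∅.
Deny ∉ Sat(EG (idle ∨ busy) ∧ AG (¬busy → EX (¬idle ∧ busy))).

Violated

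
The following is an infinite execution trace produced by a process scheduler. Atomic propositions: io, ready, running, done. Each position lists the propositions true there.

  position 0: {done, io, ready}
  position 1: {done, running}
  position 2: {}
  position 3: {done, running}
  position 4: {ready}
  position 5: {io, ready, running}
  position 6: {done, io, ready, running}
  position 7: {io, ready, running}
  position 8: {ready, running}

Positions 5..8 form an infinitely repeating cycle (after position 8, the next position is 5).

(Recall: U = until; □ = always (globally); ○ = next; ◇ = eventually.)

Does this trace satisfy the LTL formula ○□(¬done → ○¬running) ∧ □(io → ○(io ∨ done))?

No

The position after 0 is 1; □(¬done → ○¬running) is false there.
io → ○(io ∨ done) must hold at every position from 0 onward. It fails at position 7, so □(io → ○(io ∨ done)) is false.
Positions where io holds: 0, 5, 6, 7.
Check ○(io ∨ done) at each: 0→ok, 5→ok, 6→ok, 7→fails.
At position 0: ○□(¬done → ○¬running) is false; □(io → ○(io ∨ done)) is false; so ○□(¬done → ○¬running) ∧ □(io → ○(io ∨ done)) is false.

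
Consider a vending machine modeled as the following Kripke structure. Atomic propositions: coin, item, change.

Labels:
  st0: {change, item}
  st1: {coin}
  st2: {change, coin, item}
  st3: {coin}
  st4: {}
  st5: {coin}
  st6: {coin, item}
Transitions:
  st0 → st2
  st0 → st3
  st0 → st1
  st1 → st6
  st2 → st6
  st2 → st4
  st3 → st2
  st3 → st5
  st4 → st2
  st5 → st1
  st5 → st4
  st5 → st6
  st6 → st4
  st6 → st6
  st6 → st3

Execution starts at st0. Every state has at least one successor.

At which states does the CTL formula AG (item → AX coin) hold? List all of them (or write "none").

none

States satisfying item → AX coin: {st0, st1, st3, st4, st5}.
States satisfying AG (item → AX coin): ∅.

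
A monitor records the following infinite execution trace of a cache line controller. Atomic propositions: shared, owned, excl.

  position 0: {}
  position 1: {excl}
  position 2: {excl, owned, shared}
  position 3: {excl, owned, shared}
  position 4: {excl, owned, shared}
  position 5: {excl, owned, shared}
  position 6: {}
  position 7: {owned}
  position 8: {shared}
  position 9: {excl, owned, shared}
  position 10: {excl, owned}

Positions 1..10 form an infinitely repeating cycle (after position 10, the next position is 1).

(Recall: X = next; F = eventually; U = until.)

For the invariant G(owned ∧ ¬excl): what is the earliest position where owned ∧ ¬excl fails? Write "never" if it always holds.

At position 0 the labels are {}, so owned ∧ ¬excl is false there. This is the first violation.

0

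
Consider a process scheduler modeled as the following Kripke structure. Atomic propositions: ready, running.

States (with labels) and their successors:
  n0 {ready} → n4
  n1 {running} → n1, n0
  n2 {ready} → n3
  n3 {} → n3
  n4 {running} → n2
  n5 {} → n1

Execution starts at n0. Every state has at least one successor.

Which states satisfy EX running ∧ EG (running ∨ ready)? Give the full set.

States satisfying running: {n1, n4}.
States satisfying EX running: {n0, n1, n5}.
States satisfying running ∨ ready: {n0, n1, n2, n4}.
States satisfying EG (running ∨ ready): {n1}.
States satisfying EX running ∧ EG (running ∨ ready): {n1}.

{n1}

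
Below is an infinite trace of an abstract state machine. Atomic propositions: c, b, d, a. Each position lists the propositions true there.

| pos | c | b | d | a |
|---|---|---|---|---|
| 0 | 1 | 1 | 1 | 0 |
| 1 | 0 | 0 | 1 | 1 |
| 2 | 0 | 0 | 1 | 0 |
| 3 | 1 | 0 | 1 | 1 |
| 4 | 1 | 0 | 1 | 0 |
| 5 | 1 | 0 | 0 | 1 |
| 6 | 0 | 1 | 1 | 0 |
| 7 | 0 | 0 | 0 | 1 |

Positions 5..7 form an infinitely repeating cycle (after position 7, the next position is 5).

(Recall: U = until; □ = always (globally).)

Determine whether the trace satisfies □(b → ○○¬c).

b → ○○¬c must hold at every position from 0 onward. It fails at position 6, so □(b → ○○¬c) is false.
Positions where b holds: 0, 6.
Check ○○¬c at each: 0→ok, 6→fails.

No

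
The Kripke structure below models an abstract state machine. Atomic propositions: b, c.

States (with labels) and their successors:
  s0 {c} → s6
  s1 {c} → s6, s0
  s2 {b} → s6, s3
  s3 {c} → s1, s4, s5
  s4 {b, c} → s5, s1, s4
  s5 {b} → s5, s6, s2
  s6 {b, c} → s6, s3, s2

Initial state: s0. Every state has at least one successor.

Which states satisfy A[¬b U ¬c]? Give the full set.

{s2, s5}

States satisfying ¬b: {s0, s1, s3}.
States satisfying ¬c: {s2, s5}.
States satisfying A[¬b U ¬c]: {s2, s5}.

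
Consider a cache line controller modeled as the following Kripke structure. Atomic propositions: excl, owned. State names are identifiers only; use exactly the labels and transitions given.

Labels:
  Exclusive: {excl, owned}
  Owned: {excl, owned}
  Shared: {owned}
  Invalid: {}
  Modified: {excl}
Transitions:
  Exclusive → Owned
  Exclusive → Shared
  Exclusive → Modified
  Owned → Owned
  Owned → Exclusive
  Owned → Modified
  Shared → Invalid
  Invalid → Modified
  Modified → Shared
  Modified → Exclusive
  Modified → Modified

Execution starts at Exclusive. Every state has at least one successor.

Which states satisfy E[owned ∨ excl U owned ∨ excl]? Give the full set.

States satisfying owned ∨ excl: {Exclusive, Owned, Shared, Modified}.
States satisfying E[owned ∨ excl U owned ∨ excl]: {Exclusive, Owned, Shared, Modified}.

{Exclusive, Owned, Shared, Modified}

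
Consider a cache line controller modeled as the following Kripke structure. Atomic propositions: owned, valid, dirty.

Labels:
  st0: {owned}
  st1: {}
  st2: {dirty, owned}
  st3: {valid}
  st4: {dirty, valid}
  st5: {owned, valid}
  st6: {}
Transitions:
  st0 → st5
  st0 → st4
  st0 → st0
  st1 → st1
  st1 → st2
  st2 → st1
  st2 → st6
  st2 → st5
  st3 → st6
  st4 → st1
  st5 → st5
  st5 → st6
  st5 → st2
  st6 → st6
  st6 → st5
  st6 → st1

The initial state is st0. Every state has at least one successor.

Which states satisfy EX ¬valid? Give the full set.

{st0, st1, st2, st3, st4, st5, st6}

States satisfying ¬valid: {st0, st1, st2, st6}.
States satisfying EX ¬valid: {st0, st1, st2, st3, st4, st5, st6}.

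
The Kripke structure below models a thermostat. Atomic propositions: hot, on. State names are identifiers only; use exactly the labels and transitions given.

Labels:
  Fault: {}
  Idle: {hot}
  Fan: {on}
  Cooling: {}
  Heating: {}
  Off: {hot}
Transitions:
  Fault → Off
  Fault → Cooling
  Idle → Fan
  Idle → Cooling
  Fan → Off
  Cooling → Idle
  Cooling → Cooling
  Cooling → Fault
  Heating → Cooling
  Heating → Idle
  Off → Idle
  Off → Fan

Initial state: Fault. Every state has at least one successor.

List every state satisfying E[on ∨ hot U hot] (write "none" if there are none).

States satisfying on ∨ hot: {Idle, Fan, Off}.
States satisfying hot: {Idle, Off}.
States satisfying E[on ∨ hot U hot]: {Idle, Fan, Off}.

{Idle, Fan, Off}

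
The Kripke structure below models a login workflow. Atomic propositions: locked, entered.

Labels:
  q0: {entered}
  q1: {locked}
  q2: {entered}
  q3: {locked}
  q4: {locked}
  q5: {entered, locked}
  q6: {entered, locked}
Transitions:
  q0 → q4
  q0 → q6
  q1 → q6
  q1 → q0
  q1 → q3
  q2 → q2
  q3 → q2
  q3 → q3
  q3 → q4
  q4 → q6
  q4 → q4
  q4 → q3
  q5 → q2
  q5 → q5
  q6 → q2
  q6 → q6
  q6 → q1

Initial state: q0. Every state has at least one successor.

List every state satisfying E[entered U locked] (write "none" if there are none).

{q0, q1, q3, q4, q5, q6}

States satisfying entered: {q0, q2, q5, q6}.
States satisfying locked: {q1, q3, q4, q5, q6}.
States satisfying E[entered U locked]: {q0, q1, q3, q4, q5, q6}.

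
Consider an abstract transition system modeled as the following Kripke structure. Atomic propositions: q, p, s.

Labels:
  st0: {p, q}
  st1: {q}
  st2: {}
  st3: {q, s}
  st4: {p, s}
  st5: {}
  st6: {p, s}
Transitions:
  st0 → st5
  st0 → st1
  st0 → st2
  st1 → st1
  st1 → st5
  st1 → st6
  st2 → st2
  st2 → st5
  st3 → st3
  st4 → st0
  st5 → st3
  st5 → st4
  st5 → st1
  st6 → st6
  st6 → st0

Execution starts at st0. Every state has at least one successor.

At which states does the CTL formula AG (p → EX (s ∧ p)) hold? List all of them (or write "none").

{st3}

States satisfying p → EX (s ∧ p): {st1, st2, st3, st5, st6}.
States satisfying AG (p → EX (s ∧ p)): {st3}.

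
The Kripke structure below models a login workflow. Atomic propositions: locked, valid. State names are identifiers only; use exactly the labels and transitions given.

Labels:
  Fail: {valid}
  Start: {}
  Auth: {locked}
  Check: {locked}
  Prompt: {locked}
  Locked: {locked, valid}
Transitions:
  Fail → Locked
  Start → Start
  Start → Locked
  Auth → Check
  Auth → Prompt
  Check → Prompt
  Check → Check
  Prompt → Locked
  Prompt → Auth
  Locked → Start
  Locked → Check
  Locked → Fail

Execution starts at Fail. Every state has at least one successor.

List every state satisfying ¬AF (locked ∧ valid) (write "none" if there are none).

{Start, Auth, Check, Prompt}

States satisfying locked ∧ valid: {Locked}.
States satisfying AF (locked ∧ valid): {Fail, Locked}.
States satisfying ¬AF (locked ∧ valid): {Start, Auth, Check, Prompt}.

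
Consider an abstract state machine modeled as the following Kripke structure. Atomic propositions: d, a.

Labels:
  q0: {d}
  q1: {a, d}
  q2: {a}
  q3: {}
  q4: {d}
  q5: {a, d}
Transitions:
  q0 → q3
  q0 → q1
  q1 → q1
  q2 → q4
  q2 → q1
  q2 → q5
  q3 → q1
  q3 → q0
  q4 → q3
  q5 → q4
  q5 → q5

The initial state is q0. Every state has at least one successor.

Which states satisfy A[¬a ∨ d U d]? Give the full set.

{q0, q1, q3, q4, q5}

States satisfying ¬a ∨ d: {q0, q1, q3, q4, q5}.
States satisfying d: {q0, q1, q4, q5}.
States satisfying A[¬a ∨ d U d]: {q0, q1, q3, q4, q5}.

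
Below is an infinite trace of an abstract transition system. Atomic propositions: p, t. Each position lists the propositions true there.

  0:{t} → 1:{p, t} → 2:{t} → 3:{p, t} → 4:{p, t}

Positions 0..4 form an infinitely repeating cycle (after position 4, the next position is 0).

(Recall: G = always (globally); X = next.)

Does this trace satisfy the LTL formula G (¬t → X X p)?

¬t → X X p holds at every position 0..4, and those are all positions ever visited, so G (¬t → X X p) holds.

Yes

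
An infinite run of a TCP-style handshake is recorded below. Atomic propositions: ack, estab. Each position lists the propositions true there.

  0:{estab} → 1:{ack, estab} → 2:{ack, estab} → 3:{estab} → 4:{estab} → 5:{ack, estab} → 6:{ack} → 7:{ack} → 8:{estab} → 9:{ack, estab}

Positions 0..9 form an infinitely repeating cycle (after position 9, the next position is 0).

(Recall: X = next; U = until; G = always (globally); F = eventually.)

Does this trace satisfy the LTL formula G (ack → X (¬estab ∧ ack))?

ack → X (¬estab ∧ ack) must hold at every position from 0 onward. It fails at position 1, so G (ack → X (¬estab ∧ ack)) is false.
Positions where ack holds: 1, 2, 5, 6, 7, 9.
Check X (¬estab ∧ ack) at each: 1→fails, 2→fails, 5→ok, 6→ok, 7→fails, 9→fails.

Does not hold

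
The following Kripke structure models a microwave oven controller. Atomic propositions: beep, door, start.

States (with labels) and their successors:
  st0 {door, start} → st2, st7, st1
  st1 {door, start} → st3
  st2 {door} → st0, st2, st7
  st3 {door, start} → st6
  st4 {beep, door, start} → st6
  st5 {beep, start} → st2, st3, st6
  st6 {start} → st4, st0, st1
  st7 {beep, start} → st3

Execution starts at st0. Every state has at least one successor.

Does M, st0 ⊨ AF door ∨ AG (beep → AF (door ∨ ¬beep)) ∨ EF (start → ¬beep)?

Yes

States satisfying door: {st0, st1, st2, st3, st4}.
States satisfying AF door: {st0, st1, st2, st3, st4, st5, st6, st7}.
States satisfying beep → AF (door ∨ ¬beep): {st0, st1, st2, st3, st4, st5, st6, st7}.
States satisfying AG (beep → AF (door ∨ ¬beep)): {st0, st1, st2, st3, st4, st5, st6, st7}.
States satisfying start → ¬beep: {st0, st1, st2, st3, st6}.
States satisfying EF (start → ¬beep): {st0, st1, st2, st3, st4, st5, st6, st7}.
States satisfying AG (beep → AF (door ∨ ¬beep)) ∨ EF (start → ¬beep): {st0, st1, st2, st3, st4, st5, st6, st7}.
States satisfying AF door ∨ AG (beep → AF (door ∨ ¬beep)) ∨ EF (start → ¬beep): {st0, st1, st2, st3, st4, st5, st6, st7}.
st0 ∈ Sat(AF door ∨ AG (beep → AF (door ∨ ¬beep)) ∨ EF (start → ¬beep)).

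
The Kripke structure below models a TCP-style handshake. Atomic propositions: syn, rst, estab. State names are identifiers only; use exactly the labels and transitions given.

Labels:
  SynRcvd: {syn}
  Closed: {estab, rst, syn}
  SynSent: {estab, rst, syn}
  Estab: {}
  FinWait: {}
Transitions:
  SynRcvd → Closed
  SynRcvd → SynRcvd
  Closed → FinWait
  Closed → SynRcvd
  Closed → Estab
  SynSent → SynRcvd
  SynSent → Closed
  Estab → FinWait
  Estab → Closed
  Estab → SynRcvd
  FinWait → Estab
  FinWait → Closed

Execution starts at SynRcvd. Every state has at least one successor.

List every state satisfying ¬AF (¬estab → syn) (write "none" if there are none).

States satisfying ¬estab → syn: {SynRcvd, Closed, SynSent}.
States satisfying AF (¬estab → syn): {SynRcvd, Closed, SynSent}.
States satisfying ¬AF (¬estab → syn): {Estab, FinWait}.

{Estab, FinWait}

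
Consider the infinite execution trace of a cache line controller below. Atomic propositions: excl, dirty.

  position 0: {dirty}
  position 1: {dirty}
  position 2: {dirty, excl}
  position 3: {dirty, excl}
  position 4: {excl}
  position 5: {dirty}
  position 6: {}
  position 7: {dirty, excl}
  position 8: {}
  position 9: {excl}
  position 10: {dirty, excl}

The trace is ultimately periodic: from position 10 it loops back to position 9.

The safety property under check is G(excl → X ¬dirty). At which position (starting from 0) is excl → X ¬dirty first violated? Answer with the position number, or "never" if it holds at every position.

Check excl → X ¬dirty at each position in order: 0 ✓, 1 ✓.
At position 2 the labels are {dirty, excl} and the next position 3 has {dirty, excl}, so excl → X ¬dirty is false there. This is the first violation.

2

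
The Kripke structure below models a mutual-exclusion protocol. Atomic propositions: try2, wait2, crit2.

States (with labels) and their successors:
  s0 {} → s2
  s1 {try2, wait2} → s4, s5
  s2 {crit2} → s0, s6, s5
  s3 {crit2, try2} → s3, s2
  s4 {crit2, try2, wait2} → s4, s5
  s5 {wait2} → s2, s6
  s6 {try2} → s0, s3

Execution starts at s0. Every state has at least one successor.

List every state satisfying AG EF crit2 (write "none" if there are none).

States satisfying EF crit2: {s0, s1, s2, s3, s4, s5, s6}.
States satisfying AG EF crit2: {s0, s1, s2, s3, s4, s5, s6}.

{s0, s1, s2, s3, s4, s5, s6}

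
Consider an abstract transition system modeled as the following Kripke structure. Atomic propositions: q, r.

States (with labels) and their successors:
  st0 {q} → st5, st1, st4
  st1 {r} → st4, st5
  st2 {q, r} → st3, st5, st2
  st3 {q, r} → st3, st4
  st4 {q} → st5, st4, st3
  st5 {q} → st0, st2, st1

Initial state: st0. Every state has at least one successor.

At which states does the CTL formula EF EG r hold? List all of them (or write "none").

{st0, st1, st2, st3, st4, st5}

States satisfying EG r: {st2, st3}.
States satisfying EF EG r: {st0, st1, st2, st3, st4, st5}.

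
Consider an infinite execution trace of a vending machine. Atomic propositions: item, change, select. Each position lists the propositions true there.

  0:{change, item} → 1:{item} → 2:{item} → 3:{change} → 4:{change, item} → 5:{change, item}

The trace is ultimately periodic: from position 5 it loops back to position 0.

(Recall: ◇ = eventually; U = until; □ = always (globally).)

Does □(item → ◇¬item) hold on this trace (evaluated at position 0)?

item → ◇¬item holds at every position 0..5, and those are all positions ever visited, so □(item → ◇¬item) holds.
Positions where item holds: 0, 1, 2, 4, 5.
Check ◇¬item at each: 0→ok, 1→ok, 2→ok, 4→ok, 5→ok.

Holds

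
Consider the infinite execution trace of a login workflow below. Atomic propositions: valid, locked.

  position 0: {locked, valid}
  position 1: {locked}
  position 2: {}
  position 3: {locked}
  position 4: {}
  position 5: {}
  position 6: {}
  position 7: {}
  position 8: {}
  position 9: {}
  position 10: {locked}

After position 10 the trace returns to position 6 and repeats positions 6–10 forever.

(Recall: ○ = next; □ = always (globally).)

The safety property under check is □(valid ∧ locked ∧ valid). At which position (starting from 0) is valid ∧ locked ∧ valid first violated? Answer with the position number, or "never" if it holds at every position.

1

Check valid ∧ locked ∧ valid at each position in order: 0 ✓.
At position 1 the labels are {locked}, so valid ∧ locked ∧ valid is false there. This is the first violation.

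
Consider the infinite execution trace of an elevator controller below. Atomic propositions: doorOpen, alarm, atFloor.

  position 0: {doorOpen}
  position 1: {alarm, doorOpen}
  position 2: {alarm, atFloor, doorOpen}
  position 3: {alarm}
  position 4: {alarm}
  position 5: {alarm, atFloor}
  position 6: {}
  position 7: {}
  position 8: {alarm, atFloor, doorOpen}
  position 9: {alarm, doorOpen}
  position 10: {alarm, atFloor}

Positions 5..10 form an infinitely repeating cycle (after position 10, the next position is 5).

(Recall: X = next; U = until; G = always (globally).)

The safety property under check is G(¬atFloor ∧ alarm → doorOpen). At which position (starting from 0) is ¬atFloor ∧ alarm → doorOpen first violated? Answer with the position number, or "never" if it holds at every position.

Check ¬atFloor ∧ alarm → doorOpen at each position in order: 0 ✓, 1 ✓, 2 ✓.
At position 3 the labels are {alarm}, so ¬atFloor ∧ alarm → doorOpen is false there. This is the first violation.

3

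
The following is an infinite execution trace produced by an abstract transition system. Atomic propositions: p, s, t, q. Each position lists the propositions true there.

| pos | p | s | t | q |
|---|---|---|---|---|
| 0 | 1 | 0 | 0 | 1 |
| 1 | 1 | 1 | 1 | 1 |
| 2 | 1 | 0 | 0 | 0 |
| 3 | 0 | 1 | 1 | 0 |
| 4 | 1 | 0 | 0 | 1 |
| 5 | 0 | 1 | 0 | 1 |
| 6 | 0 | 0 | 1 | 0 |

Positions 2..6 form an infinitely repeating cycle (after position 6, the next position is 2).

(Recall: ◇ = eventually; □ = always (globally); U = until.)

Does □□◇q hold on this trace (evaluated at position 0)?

□◇q holds at every position 0..6, and those are all positions ever visited, so □□◇q holds.

Satisfied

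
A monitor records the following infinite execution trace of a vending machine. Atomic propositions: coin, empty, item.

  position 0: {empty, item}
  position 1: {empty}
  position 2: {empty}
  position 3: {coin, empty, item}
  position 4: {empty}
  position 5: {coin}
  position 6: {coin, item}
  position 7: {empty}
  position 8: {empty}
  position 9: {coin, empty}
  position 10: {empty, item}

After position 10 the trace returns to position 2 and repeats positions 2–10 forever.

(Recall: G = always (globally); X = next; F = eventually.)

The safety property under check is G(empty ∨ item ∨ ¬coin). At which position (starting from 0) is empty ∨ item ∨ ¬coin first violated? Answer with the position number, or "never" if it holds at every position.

5

Check empty ∨ item ∨ ¬coin at each position in order: 0 ✓, 1 ✓, 2 ✓, 3 ✓, 4 ✓.
At position 5 the labels are {coin}, so empty ∨ item ∨ ¬coin is false there. This is the first violation.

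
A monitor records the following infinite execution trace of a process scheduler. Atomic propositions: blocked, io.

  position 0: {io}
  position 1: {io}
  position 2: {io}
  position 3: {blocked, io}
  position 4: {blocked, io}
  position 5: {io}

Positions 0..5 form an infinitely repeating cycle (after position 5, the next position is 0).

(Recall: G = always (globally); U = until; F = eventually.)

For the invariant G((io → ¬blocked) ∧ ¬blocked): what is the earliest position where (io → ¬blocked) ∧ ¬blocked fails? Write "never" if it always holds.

3

Check (io → ¬blocked) ∧ ¬blocked at each position in order: 0 ✓, 1 ✓, 2 ✓.
At position 3 the labels are {blocked, io}, so (io → ¬blocked) ∧ ¬blocked is false there. This is the first violation.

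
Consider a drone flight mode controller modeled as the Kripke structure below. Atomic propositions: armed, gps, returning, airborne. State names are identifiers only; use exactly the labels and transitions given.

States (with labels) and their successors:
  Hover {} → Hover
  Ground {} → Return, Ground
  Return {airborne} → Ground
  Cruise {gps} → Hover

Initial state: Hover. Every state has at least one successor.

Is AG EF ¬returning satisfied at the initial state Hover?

Yes

States satisfying EF ¬returning: {Hover, Ground, Return, Cruise}.
States satisfying AG EF ¬returning: {Hover, Ground, Return, Cruise}.
Every state reachable from Hover satisfies EF ¬returning.
Hover ∈ Sat(AG EF ¬returning).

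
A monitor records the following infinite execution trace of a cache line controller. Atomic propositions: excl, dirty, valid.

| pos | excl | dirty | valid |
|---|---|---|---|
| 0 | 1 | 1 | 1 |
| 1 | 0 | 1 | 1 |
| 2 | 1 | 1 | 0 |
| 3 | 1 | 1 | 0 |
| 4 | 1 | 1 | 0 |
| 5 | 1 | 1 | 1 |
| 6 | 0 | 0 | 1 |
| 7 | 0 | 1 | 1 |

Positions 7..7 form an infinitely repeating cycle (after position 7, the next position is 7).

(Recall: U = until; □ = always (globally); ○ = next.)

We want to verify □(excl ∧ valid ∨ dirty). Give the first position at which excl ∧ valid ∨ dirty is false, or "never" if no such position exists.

6

Check excl ∧ valid ∨ dirty at each position in order: 0 ✓, 1 ✓, 2 ✓, 3 ✓, 4 ✓, 5 ✓.
At position 6 the labels are {valid}, so excl ∧ valid ∨ dirty is false there. This is the first violation.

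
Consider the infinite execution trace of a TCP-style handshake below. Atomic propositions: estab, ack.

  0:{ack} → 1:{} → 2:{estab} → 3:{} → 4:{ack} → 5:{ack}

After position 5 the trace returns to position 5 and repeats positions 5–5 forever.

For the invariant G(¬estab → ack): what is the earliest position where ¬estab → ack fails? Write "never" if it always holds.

1

Check ¬estab → ack at each position in order: 0 ✓.
At position 1 the labels are {}, so ¬estab → ack is false there. This is the first violation.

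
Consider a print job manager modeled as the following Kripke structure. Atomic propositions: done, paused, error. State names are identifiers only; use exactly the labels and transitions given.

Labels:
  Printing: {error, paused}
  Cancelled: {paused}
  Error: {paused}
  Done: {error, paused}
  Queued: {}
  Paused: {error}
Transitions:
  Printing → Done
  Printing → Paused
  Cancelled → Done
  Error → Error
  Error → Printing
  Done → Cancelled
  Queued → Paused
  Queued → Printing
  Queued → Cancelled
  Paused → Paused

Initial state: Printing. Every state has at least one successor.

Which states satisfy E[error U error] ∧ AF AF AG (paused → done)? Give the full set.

States satisfying error: {Printing, Done, Paused}.
States satisfying E[error U error]: {Printing, Done, Paused}.
States satisfying AF AG (paused → done): {Paused}.
States satisfying AF AF AG (paused → done): {Paused}.
States satisfying E[error U error] ∧ AF AF AG (paused → done): {Paused}.

{Paused}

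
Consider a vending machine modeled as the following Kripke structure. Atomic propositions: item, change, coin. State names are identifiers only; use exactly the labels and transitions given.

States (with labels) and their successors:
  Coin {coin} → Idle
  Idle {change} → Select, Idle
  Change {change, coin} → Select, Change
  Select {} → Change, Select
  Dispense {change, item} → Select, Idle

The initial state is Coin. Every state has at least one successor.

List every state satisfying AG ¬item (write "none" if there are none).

{Coin, Idle, Change, Select}

States satisfying ¬item: {Coin, Idle, Change, Select}.
States satisfying AG ¬item: {Coin, Idle, Change, Select}.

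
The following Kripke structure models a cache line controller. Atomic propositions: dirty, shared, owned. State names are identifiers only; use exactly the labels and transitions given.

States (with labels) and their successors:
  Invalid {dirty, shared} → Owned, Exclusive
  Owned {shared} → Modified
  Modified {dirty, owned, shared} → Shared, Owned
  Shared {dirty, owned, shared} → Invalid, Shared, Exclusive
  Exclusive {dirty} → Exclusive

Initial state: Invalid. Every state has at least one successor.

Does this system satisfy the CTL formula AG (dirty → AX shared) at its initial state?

Violated

States satisfying dirty → AX shared: {Owned, Modified}.
States satisfying AG (dirty → AX shared): ∅.
Exclusive is reachable from Invalid and violates dirty → AX shared, so AG fails at Invalid.
Invalid ∉ Sat(AG (dirty → AX shared)).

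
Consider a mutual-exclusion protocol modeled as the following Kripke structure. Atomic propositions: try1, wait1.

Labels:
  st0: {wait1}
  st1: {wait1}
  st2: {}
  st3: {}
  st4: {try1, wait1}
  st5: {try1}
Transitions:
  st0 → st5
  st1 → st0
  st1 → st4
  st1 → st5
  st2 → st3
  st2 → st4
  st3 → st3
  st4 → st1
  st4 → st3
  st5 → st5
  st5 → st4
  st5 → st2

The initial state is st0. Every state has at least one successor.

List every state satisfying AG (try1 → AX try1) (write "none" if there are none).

States satisfying try1 → AX try1: {st0, st1, st2, st3}.
States satisfying AG (try1 → AX try1): {st3}.

{st3}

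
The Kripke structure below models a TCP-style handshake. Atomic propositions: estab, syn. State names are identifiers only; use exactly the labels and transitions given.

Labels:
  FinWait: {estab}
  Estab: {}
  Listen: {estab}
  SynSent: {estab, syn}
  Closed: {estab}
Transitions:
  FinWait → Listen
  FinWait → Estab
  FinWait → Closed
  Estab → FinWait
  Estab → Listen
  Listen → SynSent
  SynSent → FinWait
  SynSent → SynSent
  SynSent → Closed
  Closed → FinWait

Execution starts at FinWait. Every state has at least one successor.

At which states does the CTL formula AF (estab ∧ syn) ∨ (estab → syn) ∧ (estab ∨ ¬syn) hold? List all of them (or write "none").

States satisfying estab ∧ syn: {SynSent}.
States satisfying AF (estab ∧ syn): {Listen, SynSent}.
States satisfying estab → syn: {Estab, SynSent}.
States satisfying ¬syn: {FinWait, Estab, Listen, Closed}.
States satisfying estab ∨ ¬syn: {FinWait, Estab, Listen, SynSent, Closed}.
States satisfying (estab → syn) ∧ (estab ∨ ¬syn): {Estab, SynSent}.
States satisfying AF (estab ∧ syn) ∨ (estab → syn) ∧ (estab ∨ ¬syn): {Estab, Listen, SynSent}.

{Estab, Listen, SynSent}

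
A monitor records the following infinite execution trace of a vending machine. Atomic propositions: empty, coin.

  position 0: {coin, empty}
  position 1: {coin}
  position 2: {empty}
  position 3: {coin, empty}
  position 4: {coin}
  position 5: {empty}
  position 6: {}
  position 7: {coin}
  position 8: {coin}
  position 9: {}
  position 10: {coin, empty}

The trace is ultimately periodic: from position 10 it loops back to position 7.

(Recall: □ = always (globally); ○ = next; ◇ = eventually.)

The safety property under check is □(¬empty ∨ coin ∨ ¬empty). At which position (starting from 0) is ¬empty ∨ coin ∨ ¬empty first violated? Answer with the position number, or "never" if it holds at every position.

Check ¬empty ∨ coin ∨ ¬empty at each position in order: 0 ✓, 1 ✓.
At position 2 the labels are {empty}, so ¬empty ∨ coin ∨ ¬empty is false there. This is the first violation.

2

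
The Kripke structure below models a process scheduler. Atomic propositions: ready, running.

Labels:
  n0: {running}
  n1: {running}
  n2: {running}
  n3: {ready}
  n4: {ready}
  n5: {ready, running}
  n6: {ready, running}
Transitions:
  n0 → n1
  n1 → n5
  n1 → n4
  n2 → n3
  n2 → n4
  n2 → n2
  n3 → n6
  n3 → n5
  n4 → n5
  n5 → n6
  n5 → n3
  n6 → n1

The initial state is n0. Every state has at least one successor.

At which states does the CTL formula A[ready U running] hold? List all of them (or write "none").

States satisfying ready: {n3, n4, n5, n6}.
States satisfying running: {n0, n1, n2, n5, n6}.
States satisfying A[ready U running]: {n0, n1, n2, n3, n4, n5, n6}.

{n0, n1, n2, n3, n4, n5, n6}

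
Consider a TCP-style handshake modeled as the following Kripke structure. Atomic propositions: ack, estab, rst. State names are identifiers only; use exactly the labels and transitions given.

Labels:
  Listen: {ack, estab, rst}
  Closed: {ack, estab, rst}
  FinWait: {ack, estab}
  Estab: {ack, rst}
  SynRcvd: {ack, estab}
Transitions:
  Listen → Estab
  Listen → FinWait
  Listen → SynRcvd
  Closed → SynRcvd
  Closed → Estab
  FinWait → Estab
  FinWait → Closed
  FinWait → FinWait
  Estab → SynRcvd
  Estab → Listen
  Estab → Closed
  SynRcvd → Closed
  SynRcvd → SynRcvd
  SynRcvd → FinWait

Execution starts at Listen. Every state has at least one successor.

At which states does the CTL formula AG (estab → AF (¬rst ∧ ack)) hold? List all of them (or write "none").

none

States satisfying estab → AF (¬rst ∧ ack): {FinWait, Estab, SynRcvd}.
States satisfying AG (estab → AF (¬rst ∧ ack)): ∅.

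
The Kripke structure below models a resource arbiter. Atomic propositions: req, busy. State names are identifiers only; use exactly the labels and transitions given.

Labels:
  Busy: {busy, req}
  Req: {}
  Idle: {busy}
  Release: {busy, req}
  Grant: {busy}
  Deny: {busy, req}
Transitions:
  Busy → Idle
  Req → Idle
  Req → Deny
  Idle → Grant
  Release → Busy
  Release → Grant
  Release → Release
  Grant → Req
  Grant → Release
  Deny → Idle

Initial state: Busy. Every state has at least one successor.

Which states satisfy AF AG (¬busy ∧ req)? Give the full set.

none

States satisfying AG (¬busy ∧ req): ∅.
States satisfying AF AG (¬busy ∧ req): ∅.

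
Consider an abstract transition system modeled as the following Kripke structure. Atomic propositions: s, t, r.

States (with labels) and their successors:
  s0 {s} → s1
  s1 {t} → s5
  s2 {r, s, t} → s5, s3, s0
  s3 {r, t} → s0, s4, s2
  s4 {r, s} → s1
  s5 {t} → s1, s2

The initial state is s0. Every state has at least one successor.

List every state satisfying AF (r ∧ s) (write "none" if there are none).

{s2, s4}

States satisfying r ∧ s: {s2, s4}.
States satisfying AF (r ∧ s): {s2, s4}.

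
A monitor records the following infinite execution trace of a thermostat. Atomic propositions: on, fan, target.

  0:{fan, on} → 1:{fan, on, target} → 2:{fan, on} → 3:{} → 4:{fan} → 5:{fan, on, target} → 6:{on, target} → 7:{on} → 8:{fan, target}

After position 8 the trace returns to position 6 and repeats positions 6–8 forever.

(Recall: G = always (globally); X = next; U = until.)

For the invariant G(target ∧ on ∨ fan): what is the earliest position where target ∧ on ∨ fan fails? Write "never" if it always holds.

Check target ∧ on ∨ fan at each position in order: 0 ✓, 1 ✓, 2 ✓.
At position 3 the labels are {}, so target ∧ on ∨ fan is false there. This is the first violation.

3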